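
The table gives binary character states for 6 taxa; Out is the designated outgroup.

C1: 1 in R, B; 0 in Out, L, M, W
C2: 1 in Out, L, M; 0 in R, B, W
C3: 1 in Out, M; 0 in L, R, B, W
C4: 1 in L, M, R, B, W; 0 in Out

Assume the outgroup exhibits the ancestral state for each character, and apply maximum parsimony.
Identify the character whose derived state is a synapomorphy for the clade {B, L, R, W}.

C3

Character polarity is set by the outgroup: the derived state is whichever differs from the outgroup's state, so for C2, C3 the derived state is '0', and for the remaining characters it is '1'.
C1: derived state '1' in B and R only — synapomorphy for {B, R}.
C2 (derived state '0') is shared by B, R, and W — a synapomorphy uniting that clade.
Only B, L, R, and W show the derived state '0' for C3, supporting them as a clade.
All ingroup taxa share the derived state '1' for C4; it defines the ingroup but does not resolve relationships within it.
Most parsimonious ingroup topology: ((L,((R,B),W)),M).
The clade {B, L, R, W} is supported by C3: its derived state '0' occurs in exactly those taxa and in no other taxon (including the outgroup).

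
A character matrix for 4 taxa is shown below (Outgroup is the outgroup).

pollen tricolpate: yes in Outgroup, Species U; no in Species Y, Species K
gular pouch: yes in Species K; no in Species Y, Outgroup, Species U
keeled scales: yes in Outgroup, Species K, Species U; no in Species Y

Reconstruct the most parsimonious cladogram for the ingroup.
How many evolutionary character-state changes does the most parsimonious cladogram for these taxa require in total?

3

Character polarity is set by the outgroup: the derived state is whichever differs from the outgroup's state, so for pollen tricolpate, keeled scales the derived state is 'no', and for the remaining characters it is 'yes'.
Only Species K and Species Y show the derived state 'no' for pollen tricolpate, supporting them as a clade.
gular pouch (derived state 'yes') is unique to Species K (autapomorphy; uninformative for grouping).
keeled scales (derived state 'no') is unique to Species Y (autapomorphy; uninformative for grouping).
Most parsimonious ingroup topology: (Species U,(Species Y,Species K)).
Changes per character on this tree: pollen tricolpate: 1; gular pouch: 1; keeled scales: 1.
Total = 3.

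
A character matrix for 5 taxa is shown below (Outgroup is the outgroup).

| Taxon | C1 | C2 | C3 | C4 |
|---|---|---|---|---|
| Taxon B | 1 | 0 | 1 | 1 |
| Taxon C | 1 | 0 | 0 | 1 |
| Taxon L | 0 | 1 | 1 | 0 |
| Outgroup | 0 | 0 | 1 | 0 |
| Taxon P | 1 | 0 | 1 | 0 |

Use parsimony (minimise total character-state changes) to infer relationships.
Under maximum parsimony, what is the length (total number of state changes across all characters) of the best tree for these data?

4

Character polarity is set by the outgroup: the derived state is whichever differs from the outgroup's state, so for C3 the derived state is '0', and for the remaining characters it is '1'.
C1: derived state '1' in Taxon B, Taxon C, and Taxon P only — synapomorphy for {Taxon B, Taxon C, Taxon P}.
C2 (derived state '1') is unique to Taxon L (autapomorphy; uninformative for grouping).
C3 (derived state '0') is unique to Taxon C (autapomorphy; uninformative for grouping).
Only Taxon B and Taxon C show the derived state '1' for C4, supporting them as a clade.
Most parsimonious ingroup topology: ((Taxon P,(Taxon B,Taxon C)),Taxon L).
Changes per character on this tree: C1: 1; C2: 1; C3: 1; C4: 1.
Total = 4.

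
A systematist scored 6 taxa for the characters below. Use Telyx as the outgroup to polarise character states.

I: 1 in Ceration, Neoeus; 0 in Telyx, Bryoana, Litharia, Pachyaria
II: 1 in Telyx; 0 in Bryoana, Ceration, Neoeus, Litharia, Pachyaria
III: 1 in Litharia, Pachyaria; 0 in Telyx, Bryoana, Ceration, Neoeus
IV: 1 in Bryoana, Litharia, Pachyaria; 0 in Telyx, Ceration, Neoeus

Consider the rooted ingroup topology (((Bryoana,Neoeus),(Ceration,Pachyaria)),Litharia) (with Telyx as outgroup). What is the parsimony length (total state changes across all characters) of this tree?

Map each character onto (((Bryoana,Neoeus),(Ceration,Pachyaria)),Litharia) (rooted by Telyx) and count the minimum state changes it requires (Fitch parsimony):
I: 2; II: 1; III: 2; IV: 3.
Total tree length = 8.

8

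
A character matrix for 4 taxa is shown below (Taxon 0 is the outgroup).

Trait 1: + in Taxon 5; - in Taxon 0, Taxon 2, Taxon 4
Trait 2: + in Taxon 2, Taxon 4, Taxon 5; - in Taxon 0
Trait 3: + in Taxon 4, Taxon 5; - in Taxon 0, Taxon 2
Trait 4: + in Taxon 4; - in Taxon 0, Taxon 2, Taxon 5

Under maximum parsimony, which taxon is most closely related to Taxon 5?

Taxon 4

The outgroup has state '-' for every character, so '+' is the derived state throughout.
Trait 1: derived state '+' in Taxon 5 only — an autapomorphy, so it tells us nothing about relationships among taxa.
Trait 2 (derived state '+') is shared by all ingroup taxa — unites the whole ingroup.
Only Taxon 4 and Taxon 5 show the derived state '+' for Trait 3, supporting them as a clade.
Trait 4 (derived state '+') is unique to Taxon 4 (autapomorphy; uninformative for grouping).
Most parsimonious ingroup topology: (Taxon 2,(Taxon 5,Taxon 4)).
Taxon 5 and Taxon 4 form a cherry on this tree, so they are sister taxa.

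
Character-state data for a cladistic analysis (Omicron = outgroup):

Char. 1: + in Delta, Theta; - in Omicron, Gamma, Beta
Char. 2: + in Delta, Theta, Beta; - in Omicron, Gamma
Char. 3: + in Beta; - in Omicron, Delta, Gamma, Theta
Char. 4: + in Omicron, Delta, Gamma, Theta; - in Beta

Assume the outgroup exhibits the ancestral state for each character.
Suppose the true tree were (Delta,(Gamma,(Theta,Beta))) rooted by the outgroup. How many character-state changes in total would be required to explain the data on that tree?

Map each character onto (Delta,(Gamma,(Theta,Beta))) (rooted by Omicron) and count the minimum state changes it requires (Fitch parsimony):
Char. 1: 2; Char. 2: 2; Char. 3: 1; Char. 4: 1.
Total tree length = 6.

6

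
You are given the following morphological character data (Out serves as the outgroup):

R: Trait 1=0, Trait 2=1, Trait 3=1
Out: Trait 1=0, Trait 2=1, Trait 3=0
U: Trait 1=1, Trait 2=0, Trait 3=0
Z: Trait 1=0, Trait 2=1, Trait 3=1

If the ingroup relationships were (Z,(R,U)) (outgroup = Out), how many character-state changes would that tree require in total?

Map each character onto (Z,(R,U)) (rooted by Out) and count the minimum state changes it requires (Fitch parsimony):
Trait 1: 1; Trait 2: 1; Trait 3: 2.
Total tree length = 4.

4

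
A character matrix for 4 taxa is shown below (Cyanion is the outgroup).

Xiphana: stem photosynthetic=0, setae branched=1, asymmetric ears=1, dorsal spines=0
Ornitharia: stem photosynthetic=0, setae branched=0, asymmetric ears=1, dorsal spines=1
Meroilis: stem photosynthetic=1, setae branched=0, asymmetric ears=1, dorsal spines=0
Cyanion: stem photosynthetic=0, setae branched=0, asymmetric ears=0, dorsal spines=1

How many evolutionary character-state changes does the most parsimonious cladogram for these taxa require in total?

4

Character polarity is set by the outgroup: the derived state is whichever differs from the outgroup's state, so for dorsal spines the derived state is '0', and for the remaining characters it is '1'.
stem photosynthetic (derived state '1') is unique to Meroilis (autapomorphy; uninformative for grouping).
setae branched: derived state '1' in Xiphana only — an autapomorphy, so it tells us nothing about relationships among taxa.
All ingroup taxa share the derived state '1' for asymmetric ears; it defines the ingroup but does not resolve relationships within it.
Only Meroilis and Xiphana show the derived state '0' for dorsal spines, supporting them as a clade.
Most parsimonious ingroup topology: ((Xiphana,Meroilis),Ornitharia).
Changes per character on this tree: stem photosynthetic: 1; setae branched: 1; asymmetric ears: 1; dorsal spines: 1.
Total = 4.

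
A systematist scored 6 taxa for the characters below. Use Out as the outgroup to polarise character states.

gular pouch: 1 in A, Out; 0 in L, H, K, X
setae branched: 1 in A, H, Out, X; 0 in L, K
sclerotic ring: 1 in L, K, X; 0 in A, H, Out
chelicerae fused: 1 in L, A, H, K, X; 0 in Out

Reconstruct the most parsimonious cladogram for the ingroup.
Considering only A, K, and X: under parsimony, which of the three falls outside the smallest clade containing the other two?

Character polarity is set by the outgroup: the derived state is whichever differs from the outgroup's state, so for gular pouch, setae branched the derived state is '0', and for the remaining characters it is '1'.
gular pouch: derived state '0' in H, K, L, and X only — synapomorphy for {H, K, L, X}.
setae branched: derived state '0' in K and L only — synapomorphy for {K, L}.
sclerotic ring (derived state '1') is shared by K, L, and X — a synapomorphy uniting that clade.
All ingroup taxa share the derived state '1' for chelicerae fused; it defines the ingroup but does not resolve relationships within it.
Most parsimonious ingroup topology: ((((K,L),X),H),A).
X and K share a more recent common ancestor with each other than either does with A, so A is the least closely related of the three.

A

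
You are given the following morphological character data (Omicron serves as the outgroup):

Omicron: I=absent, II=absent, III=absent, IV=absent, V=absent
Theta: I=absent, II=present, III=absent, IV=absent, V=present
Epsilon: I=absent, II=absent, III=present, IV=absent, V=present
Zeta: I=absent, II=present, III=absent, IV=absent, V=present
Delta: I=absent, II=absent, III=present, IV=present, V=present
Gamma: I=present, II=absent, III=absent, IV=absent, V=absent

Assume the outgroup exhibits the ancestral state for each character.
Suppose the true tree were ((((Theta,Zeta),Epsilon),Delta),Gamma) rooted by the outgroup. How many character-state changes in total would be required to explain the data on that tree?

Map each character onto ((((Theta,Zeta),Epsilon),Delta),Gamma) (rooted by Omicron) and count the minimum state changes it requires (Fitch parsimony):
I: 1; II: 1; III: 2; IV: 1; V: 1.
Total tree length = 6.

6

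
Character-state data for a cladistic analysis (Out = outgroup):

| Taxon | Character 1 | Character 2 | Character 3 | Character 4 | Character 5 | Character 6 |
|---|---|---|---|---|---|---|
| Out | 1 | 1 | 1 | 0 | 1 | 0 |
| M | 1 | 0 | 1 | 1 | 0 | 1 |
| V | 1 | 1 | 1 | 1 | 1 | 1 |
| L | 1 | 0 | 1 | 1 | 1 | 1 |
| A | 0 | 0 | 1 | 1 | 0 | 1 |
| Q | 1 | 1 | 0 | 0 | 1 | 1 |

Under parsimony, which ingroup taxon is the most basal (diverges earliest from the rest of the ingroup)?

Character polarity is set by the outgroup: the derived state is whichever differs from the outgroup's state, so for Character 1, Character 2, Character 3, Character 5 the derived state is '0', and for the remaining characters it is '1'.
Character 1: derived state '0' in A only — an autapomorphy, so it tells us nothing about relationships among taxa.
Only A, L, and M show the derived state '0' for Character 2, supporting them as a clade.
Character 3 (derived state '0') is unique to Q (autapomorphy; uninformative for grouping).
Character 4 (derived state '1') is shared by A, L, M, and V — a synapomorphy uniting that clade.
Only A and M show the derived state '0' for Character 5, supporting them as a clade.
Character 6 (derived state '1') is shared by all ingroup taxa — unites the whole ingroup.
Most parsimonious ingroup topology: ((((M,A),L),V),Q).
Q is sister to the clade containing all other ingroup taxa, so it is the earliest-diverging (most basal) ingroup lineage.

Q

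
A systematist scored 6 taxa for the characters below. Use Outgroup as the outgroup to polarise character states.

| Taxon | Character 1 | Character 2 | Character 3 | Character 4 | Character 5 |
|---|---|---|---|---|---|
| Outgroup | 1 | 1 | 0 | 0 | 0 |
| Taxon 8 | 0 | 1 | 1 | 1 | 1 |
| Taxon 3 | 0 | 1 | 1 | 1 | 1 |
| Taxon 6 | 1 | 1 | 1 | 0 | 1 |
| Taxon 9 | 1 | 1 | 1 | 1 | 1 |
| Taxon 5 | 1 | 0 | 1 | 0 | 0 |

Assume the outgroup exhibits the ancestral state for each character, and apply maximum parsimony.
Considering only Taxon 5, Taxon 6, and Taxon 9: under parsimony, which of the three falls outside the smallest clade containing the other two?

Taxon 5

Character polarity is set by the outgroup: the derived state is whichever differs from the outgroup's state, so for Character 1, Character 2 the derived state is '0', and for the remaining characters it is '1'.
Only Taxon 3 and Taxon 8 show the derived state '0' for Character 1, supporting them as a clade.
Character 2: derived state '0' in Taxon 5 only — an autapomorphy, so it tells us nothing about relationships among taxa.
All ingroup taxa share the derived state '1' for Character 3; it defines the ingroup but does not resolve relationships within it.
Only Taxon 3, Taxon 8, and Taxon 9 show the derived state '1' for Character 4, supporting them as a clade.
Character 5 (derived state '1') is shared by Taxon 3, Taxon 6, Taxon 8, and Taxon 9 — a synapomorphy uniting that clade.
Most parsimonious ingroup topology: ((((Taxon 8,Taxon 3),Taxon 9),Taxon 6),Taxon 5).
Taxon 9 and Taxon 6 share a more recent common ancestor with each other than either does with Taxon 5, so Taxon 5 is the least closely related of the three.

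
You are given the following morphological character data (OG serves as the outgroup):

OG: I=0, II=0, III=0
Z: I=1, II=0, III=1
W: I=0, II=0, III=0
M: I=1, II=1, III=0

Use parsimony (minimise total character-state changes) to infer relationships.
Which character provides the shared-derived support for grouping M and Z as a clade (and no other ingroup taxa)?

I

The outgroup has state '0' for every character, so '1' is the derived state throughout.
I: derived state '1' in M and Z only — synapomorphy for {M, Z}.
II: derived state '1' in M only — an autapomorphy, so it tells us nothing about relationships among taxa.
III (derived state '1') is unique to Z (autapomorphy; uninformative for grouping).
Most parsimonious ingroup topology: ((Z,M),W).
The clade {M, Z} is supported by I: its derived state '1' occurs in exactly those taxa and in no other taxon (including the outgroup).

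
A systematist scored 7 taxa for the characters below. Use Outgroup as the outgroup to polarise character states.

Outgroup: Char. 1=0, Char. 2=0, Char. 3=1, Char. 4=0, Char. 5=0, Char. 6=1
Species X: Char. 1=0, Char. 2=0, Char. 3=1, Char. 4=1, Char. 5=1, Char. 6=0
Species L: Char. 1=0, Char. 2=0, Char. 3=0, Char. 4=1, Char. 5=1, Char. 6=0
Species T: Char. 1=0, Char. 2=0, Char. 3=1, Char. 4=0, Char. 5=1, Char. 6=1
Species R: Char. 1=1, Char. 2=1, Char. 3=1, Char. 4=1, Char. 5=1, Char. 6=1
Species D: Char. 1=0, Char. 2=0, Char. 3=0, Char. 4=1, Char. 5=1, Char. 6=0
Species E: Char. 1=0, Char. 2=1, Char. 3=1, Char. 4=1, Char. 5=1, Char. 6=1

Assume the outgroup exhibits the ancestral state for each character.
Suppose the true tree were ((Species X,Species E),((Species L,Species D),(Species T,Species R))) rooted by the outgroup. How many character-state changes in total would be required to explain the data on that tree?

Map each character onto ((Species X,Species E),((Species L,Species D),(Species T,Species R))) (rooted by Outgroup) and count the minimum state changes it requires (Fitch parsimony):
Char. 1: 1; Char. 2: 2; Char. 3: 1; Char. 4: 2; Char. 5: 1; Char. 6: 2.
Total tree length = 9.

9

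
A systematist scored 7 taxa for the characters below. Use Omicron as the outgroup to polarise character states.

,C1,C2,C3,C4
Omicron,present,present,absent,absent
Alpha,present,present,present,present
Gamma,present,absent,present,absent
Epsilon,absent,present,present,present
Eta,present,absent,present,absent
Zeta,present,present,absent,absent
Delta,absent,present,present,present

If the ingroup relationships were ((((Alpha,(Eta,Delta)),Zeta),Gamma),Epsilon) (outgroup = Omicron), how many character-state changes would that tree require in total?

9

Map each character onto ((((Alpha,(Eta,Delta)),Zeta),Gamma),Epsilon) (rooted by Omicron) and count the minimum state changes it requires (Fitch parsimony):
C1: 2; C2: 2; C3: 2; C4: 3.
Total tree length = 9.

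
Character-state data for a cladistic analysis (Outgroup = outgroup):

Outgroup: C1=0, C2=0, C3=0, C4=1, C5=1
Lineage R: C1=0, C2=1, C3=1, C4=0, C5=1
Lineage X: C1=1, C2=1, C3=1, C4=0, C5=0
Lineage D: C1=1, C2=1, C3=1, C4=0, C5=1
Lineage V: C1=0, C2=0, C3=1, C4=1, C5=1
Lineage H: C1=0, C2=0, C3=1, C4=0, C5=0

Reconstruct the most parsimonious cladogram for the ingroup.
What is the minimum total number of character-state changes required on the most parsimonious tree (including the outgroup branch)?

6

Character polarity is set by the outgroup: the derived state is whichever differs from the outgroup's state, so for C4, C5 the derived state is '0', and for the remaining characters it is '1'.
C1: derived state '1' in Lineage D and Lineage X only — synapomorphy for {Lineage D, Lineage X}.
C2: derived state '1' in Lineage D, Lineage R, and Lineage X only — synapomorphy for {Lineage D, Lineage R, Lineage X}.
C3 (derived state '1') is shared by all ingroup taxa — unites the whole ingroup.
Only Lineage D, Lineage H, Lineage R, and Lineage X show the derived state '0' for C4, supporting them as a clade.
C5 groups Lineage H and Lineage X, which is incompatible with the clades supported by the remaining characters; treating it as convergent (homoplasy) costs fewer steps than any alternative tree.
Most parsimonious ingroup topology: (((Lineage R,(Lineage X,Lineage D)),Lineage H),Lineage V).
Changes per character on this tree: C1: 1; C2: 1; C3: 1; C4: 1; C5: 2.
Total = 6.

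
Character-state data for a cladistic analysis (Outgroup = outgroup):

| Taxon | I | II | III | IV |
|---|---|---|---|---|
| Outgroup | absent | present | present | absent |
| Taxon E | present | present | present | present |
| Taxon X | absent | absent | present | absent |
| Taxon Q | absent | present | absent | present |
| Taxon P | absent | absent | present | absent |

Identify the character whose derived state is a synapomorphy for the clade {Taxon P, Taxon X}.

Character polarity is set by the outgroup: the derived state is whichever differs from the outgroup's state, so for II, III the derived state is 'absent', and for the remaining characters it is 'present'.
I (derived state 'present') is unique to Taxon E (autapomorphy; uninformative for grouping).
Only Taxon P and Taxon X show the derived state 'absent' for II, supporting them as a clade.
III: derived state 'absent' in Taxon Q only — an autapomorphy, so it tells us nothing about relationships among taxa.
Only Taxon E and Taxon Q show the derived state 'present' for IV, supporting them as a clade.
Most parsimonious ingroup topology: ((Taxon E,Taxon Q),(Taxon X,Taxon P)).
The clade {Taxon P, Taxon X} is supported by II: its derived state 'absent' occurs in exactly those taxa and in no other taxon (including the outgroup).

II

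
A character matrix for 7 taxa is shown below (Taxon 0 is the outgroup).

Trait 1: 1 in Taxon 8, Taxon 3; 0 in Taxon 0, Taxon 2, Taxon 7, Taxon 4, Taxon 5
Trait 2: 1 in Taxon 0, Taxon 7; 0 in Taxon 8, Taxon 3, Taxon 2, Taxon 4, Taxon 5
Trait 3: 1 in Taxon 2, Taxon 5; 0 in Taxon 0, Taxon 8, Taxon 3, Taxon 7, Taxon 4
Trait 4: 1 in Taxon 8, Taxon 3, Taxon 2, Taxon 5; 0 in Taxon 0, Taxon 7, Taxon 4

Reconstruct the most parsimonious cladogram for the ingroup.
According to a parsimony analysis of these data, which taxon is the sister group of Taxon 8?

Character polarity is set by the outgroup: the derived state is whichever differs from the outgroup's state, so for Trait 2 the derived state is '0', and for the remaining characters it is '1'.
Trait 1 (derived state '1') is shared by Taxon 3 and Taxon 8 — a synapomorphy uniting that clade.
Trait 2: derived state '0' in Taxon 2, Taxon 3, Taxon 4, Taxon 5, and Taxon 8 only — synapomorphy for {Taxon 2, Taxon 3, Taxon 4, Taxon 5, Taxon 8}.
Trait 3 (derived state '1') is shared by Taxon 2 and Taxon 5 — a synapomorphy uniting that clade.
Only Taxon 2, Taxon 3, Taxon 5, and Taxon 8 show the derived state '1' for Trait 4, supporting them as a clade.
Most parsimonious ingroup topology: ((((Taxon 8,Taxon 3),(Taxon 2,Taxon 5)),Taxon 4),Taxon 7).
Taxon 8 and Taxon 3 form a cherry on this tree, so they are sister taxa.

Taxon 3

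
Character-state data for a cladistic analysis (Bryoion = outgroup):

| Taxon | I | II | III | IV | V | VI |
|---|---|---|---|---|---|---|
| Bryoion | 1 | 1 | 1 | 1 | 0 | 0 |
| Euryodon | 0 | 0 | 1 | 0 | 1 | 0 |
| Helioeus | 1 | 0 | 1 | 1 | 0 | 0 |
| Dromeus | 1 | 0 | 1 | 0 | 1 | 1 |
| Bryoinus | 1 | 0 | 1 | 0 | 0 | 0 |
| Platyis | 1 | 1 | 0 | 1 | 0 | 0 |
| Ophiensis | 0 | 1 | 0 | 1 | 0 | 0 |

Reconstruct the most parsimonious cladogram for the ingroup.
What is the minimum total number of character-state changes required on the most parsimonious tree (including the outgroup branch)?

7

Character polarity is set by the outgroup: the derived state is whichever differs from the outgroup's state, so for I, II, III, IV the derived state is '0', and for the remaining characters it is '1'.
I groups Euryodon and Ophiensis, which is incompatible with the clades supported by the remaining characters; treating it as convergent (homoplasy) costs fewer steps than any alternative tree.
II (derived state '0') is shared by Bryoinus, Dromeus, Euryodon, and Helioeus — a synapomorphy uniting that clade.
Only Ophiensis and Platyis show the derived state '0' for III, supporting them as a clade.
IV: derived state '0' in Bryoinus, Dromeus, and Euryodon only — synapomorphy for {Bryoinus, Dromeus, Euryodon}.
V (derived state '1') is shared by Dromeus and Euryodon — a synapomorphy uniting that clade.
VI (derived state '1') is unique to Dromeus (autapomorphy; uninformative for grouping).
Most parsimonious ingroup topology: ((((Euryodon,Dromeus),Bryoinus),Helioeus),(Platyis,Ophiensis)).
Changes per character on this tree: I: 2; II: 1; III: 1; IV: 1; V: 1; VI: 1.
Total = 7.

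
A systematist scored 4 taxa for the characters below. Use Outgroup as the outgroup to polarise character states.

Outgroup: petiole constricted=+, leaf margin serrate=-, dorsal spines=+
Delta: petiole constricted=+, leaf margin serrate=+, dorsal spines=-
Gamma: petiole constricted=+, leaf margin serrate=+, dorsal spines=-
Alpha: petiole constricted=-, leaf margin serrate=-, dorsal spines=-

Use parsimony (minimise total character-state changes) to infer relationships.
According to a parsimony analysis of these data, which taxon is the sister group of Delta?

Character polarity is set by the outgroup: the derived state is whichever differs from the outgroup's state, so for petiole constricted, dorsal spines the derived state is '-', and for the remaining characters it is '+'.
petiole constricted: derived state '-' in Alpha only — an autapomorphy, so it tells us nothing about relationships among taxa.
leaf margin serrate: derived state '+' in Delta and Gamma only — synapomorphy for {Delta, Gamma}.
All ingroup taxa share the derived state '-' for dorsal spines; it defines the ingroup but does not resolve relationships within it.
Most parsimonious ingroup topology: ((Delta,Gamma),Alpha).
Delta and Gamma form a cherry on this tree, so they are sister taxa.

Gamma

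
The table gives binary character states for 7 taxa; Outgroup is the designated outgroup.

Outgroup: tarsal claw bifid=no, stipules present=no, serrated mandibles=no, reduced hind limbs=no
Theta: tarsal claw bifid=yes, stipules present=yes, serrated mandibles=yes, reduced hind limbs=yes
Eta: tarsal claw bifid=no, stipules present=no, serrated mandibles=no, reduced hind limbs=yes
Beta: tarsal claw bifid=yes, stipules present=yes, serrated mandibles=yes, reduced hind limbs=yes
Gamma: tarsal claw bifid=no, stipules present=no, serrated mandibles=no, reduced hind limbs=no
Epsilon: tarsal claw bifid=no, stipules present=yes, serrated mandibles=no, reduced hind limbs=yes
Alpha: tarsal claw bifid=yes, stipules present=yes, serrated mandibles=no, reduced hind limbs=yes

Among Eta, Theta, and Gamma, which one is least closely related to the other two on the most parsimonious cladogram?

Gamma

The outgroup has state 'no' for every character, so 'yes' is the derived state throughout.
tarsal claw bifid: derived state 'yes' in Alpha, Beta, and Theta only — synapomorphy for {Alpha, Beta, Theta}.
stipules present: derived state 'yes' in Alpha, Beta, Epsilon, and Theta only — synapomorphy for {Alpha, Beta, Epsilon, Theta}.
serrated mandibles (derived state 'yes') is shared by Beta and Theta — a synapomorphy uniting that clade.
Only Alpha, Beta, Epsilon, Eta, and Theta show the derived state 'yes' for reduced hind limbs, supporting them as a clade.
Most parsimonious ingroup topology: (((((Theta,Beta),Alpha),Epsilon),Eta),Gamma).
Eta and Theta share a more recent common ancestor with each other than either does with Gamma, so Gamma is the least closely related of the three.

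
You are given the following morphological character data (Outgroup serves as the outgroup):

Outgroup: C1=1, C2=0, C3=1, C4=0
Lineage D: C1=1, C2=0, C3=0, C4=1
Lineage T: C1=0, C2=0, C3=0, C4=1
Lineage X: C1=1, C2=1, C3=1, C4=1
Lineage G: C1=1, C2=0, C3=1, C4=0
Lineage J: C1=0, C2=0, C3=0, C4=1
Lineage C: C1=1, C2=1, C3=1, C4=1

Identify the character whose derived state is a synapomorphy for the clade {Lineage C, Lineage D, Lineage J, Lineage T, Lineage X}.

Character polarity is set by the outgroup: the derived state is whichever differs from the outgroup's state, so for C1, C3 the derived state is '0', and for the remaining characters it is '1'.
C1: derived state '0' in Lineage J and Lineage T only — synapomorphy for {Lineage J, Lineage T}.
Only Lineage C and Lineage X show the derived state '1' for C2, supporting them as a clade.
Only Lineage D, Lineage J, and Lineage T show the derived state '0' for C3, supporting them as a clade.
C4: derived state '1' in Lineage C, Lineage D, Lineage J, Lineage T, and Lineage X only — synapomorphy for {Lineage C, Lineage D, Lineage J, Lineage T, Lineage X}.
Most parsimonious ingroup topology: (((Lineage D,(Lineage T,Lineage J)),(Lineage X,Lineage C)),Lineage G).
The clade {Lineage C, Lineage D, Lineage J, Lineage T, Lineage X} is supported by C4: its derived state '1' occurs in exactly those taxa and in no other taxon (including the outgroup).

C4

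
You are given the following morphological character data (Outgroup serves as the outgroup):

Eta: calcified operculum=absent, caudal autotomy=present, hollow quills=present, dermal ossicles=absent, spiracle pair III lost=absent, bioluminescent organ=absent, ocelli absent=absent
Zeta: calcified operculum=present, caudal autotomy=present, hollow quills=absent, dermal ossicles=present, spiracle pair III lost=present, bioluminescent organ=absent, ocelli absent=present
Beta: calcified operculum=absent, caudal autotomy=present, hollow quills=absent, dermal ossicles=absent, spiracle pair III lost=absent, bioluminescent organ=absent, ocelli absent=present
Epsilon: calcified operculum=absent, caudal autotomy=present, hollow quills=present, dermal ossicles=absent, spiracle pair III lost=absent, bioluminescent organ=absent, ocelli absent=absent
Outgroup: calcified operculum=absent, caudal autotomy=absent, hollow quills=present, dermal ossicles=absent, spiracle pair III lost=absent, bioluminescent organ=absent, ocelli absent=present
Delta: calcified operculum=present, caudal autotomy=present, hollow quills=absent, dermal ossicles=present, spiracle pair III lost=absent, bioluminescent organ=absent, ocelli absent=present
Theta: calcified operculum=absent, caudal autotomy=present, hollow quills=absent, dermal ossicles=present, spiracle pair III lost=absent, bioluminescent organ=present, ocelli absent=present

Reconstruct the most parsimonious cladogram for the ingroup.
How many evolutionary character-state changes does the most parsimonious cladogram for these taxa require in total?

Character polarity is set by the outgroup: the derived state is whichever differs from the outgroup's state, so for hollow quills, ocelli absent the derived state is 'absent', and for the remaining characters it is 'present'.
Only Delta and Zeta show the derived state 'present' for calcified operculum, supporting them as a clade.
caudal autotomy (derived state 'present') is shared by all ingroup taxa — unites the whole ingroup.
hollow quills: derived state 'absent' in Beta, Delta, Theta, and Zeta only — synapomorphy for {Beta, Delta, Theta, Zeta}.
dermal ossicles (derived state 'present') is shared by Delta, Theta, and Zeta — a synapomorphy uniting that clade.
spiracle pair III lost: derived state 'present' in Zeta only — an autapomorphy, so it tells us nothing about relationships among taxa.
bioluminescent organ (derived state 'present') is unique to Theta (autapomorphy; uninformative for grouping).
ocelli absent: derived state 'absent' in Epsilon and Eta only — synapomorphy for {Epsilon, Eta}.
Most parsimonious ingroup topology: ((Eta,Epsilon),(((Zeta,Delta),Theta),Beta)).
Changes per character on this tree: calcified operculum: 1; caudal autotomy: 1; hollow quills: 1; dermal ossicles: 1; spiracle pair III lost: 1; bioluminescent organ: 1; ocelli absent: 1.
Total = 7.

7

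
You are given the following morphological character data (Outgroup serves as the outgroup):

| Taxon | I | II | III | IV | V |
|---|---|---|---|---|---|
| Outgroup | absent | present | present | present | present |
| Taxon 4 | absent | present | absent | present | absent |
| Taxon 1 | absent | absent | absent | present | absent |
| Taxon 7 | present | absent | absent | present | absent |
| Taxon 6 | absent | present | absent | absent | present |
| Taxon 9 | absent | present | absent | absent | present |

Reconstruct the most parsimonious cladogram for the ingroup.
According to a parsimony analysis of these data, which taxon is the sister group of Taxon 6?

Taxon 9

Character polarity is set by the outgroup: the derived state is whichever differs from the outgroup's state, so for II, III, IV, V the derived state is 'absent', and for the remaining characters it is 'present'.
I (derived state 'present') is unique to Taxon 7 (autapomorphy; uninformative for grouping).
II (derived state 'absent') is shared by Taxon 1 and Taxon 7 — a synapomorphy uniting that clade.
All ingroup taxa share the derived state 'absent' for III; it defines the ingroup but does not resolve relationships within it.
IV: derived state 'absent' in Taxon 6 and Taxon 9 only — synapomorphy for {Taxon 6, Taxon 9}.
V: derived state 'absent' in Taxon 1, Taxon 4, and Taxon 7 only — synapomorphy for {Taxon 1, Taxon 4, Taxon 7}.
Most parsimonious ingroup topology: ((Taxon 4,(Taxon 1,Taxon 7)),(Taxon 6,Taxon 9)).
Taxon 6 and Taxon 9 form a cherry on this tree, so they are sister taxa.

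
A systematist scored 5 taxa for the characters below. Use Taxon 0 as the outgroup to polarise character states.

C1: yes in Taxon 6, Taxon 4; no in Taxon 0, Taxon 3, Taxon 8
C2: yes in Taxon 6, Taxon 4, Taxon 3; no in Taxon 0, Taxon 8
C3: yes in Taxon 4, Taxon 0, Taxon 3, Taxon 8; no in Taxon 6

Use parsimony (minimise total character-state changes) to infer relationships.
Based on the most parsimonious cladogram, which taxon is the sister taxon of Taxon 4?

Character polarity is set by the outgroup: the derived state is whichever differs from the outgroup's state, so for C3 the derived state is 'no', and for the remaining characters it is 'yes'.
Only Taxon 4 and Taxon 6 show the derived state 'yes' for C1, supporting them as a clade.
C2: derived state 'yes' in Taxon 3, Taxon 4, and Taxon 6 only — synapomorphy for {Taxon 3, Taxon 4, Taxon 6}.
C3: derived state 'no' in Taxon 6 only — an autapomorphy, so it tells us nothing about relationships among taxa.
Most parsimonious ingroup topology: (((Taxon 4,Taxon 6),Taxon 3),Taxon 8).
Taxon 4 and Taxon 6 form a cherry on this tree, so they are sister taxa.

Taxon 6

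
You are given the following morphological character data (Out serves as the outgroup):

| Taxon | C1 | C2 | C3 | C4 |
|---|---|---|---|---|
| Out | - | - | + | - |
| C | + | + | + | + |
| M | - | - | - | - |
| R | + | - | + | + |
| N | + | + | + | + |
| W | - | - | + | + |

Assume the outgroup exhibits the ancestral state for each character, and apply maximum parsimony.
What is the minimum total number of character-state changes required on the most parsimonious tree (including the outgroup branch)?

4

Character polarity is set by the outgroup: the derived state is whichever differs from the outgroup's state, so for C3 the derived state is '-', and for the remaining characters it is '+'.
C1: derived state '+' in C, N, and R only — synapomorphy for {C, N, R}.
Only C and N show the derived state '+' for C2, supporting them as a clade.
C3: derived state '-' in M only — an autapomorphy, so it tells us nothing about relationships among taxa.
Only C, N, R, and W show the derived state '+' for C4, supporting them as a clade.
Most parsimonious ingroup topology: ((((C,N),R),W),M).
Changes per character on this tree: C1: 1; C2: 1; C3: 1; C4: 1.
Total = 4.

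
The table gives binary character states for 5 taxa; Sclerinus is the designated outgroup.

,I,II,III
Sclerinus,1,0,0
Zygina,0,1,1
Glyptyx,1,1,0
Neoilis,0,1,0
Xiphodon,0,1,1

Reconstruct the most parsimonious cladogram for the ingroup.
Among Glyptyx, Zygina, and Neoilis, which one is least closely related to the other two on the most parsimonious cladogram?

Character polarity is set by the outgroup: the derived state is whichever differs from the outgroup's state, so for I the derived state is '0', and for the remaining characters it is '1'.
I (derived state '0') is shared by Neoilis, Xiphodon, and Zygina — a synapomorphy uniting that clade.
II (derived state '1') is shared by all ingroup taxa — unites the whole ingroup.
III (derived state '1') is shared by Xiphodon and Zygina — a synapomorphy uniting that clade.
Most parsimonious ingroup topology: (((Zygina,Xiphodon),Neoilis),Glyptyx).
Neoilis and Zygina share a more recent common ancestor with each other than either does with Glyptyx, so Glyptyx is the least closely related of the three.

Glyptyx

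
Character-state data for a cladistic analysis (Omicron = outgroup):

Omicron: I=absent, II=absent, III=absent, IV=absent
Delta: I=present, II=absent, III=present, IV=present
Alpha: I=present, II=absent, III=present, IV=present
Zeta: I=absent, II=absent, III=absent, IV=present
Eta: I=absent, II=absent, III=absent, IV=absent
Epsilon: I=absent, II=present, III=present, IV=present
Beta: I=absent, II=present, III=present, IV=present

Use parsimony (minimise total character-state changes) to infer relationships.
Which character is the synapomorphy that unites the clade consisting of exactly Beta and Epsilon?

II

The outgroup has state 'absent' for every character, so 'present' is the derived state throughout.
I (derived state 'present') is shared by Alpha and Delta — a synapomorphy uniting that clade.
II (derived state 'present') is shared by Beta and Epsilon — a synapomorphy uniting that clade.
Only Alpha, Beta, Delta, and Epsilon show the derived state 'present' for III, supporting them as a clade.
IV: derived state 'present' in Alpha, Beta, Delta, Epsilon, and Zeta only — synapomorphy for {Alpha, Beta, Delta, Epsilon, Zeta}.
Most parsimonious ingroup topology: ((((Delta,Alpha),(Epsilon,Beta)),Zeta),Eta).
The clade {Beta, Epsilon} is supported by II: its derived state 'present' occurs in exactly those taxa and in no other taxon (including the outgroup).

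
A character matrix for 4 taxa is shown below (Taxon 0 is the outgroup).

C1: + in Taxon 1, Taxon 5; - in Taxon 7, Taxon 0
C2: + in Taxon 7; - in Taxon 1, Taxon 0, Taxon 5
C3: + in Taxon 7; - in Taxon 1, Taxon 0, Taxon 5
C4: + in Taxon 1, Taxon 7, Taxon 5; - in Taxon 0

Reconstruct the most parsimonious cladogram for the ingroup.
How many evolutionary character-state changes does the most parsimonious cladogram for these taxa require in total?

4

The outgroup has state '-' for every character, so '+' is the derived state throughout.
C1 (derived state '+') is shared by Taxon 1 and Taxon 5 — a synapomorphy uniting that clade.
C2 (derived state '+') is unique to Taxon 7 (autapomorphy; uninformative for grouping).
C3: derived state '+' in Taxon 7 only — an autapomorphy, so it tells us nothing about relationships among taxa.
All ingroup taxa share the derived state '+' for C4; it defines the ingroup but does not resolve relationships within it.
Most parsimonious ingroup topology: ((Taxon 1,Taxon 5),Taxon 7).
Changes per character on this tree: C1: 1; C2: 1; C3: 1; C4: 1.
Total = 4.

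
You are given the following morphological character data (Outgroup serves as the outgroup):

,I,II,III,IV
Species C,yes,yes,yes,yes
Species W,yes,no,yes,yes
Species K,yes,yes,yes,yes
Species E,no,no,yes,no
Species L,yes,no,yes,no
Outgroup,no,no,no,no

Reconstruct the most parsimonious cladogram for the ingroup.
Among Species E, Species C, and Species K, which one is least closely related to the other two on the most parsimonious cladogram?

The outgroup has state 'no' for every character, so 'yes' is the derived state throughout.
I (derived state 'yes') is shared by Species C, Species K, Species L, and Species W — a synapomorphy uniting that clade.
II (derived state 'yes') is shared by Species C and Species K — a synapomorphy uniting that clade.
III (derived state 'yes') is shared by all ingroup taxa — unites the whole ingroup.
IV: derived state 'yes' in Species C, Species K, and Species W only — synapomorphy for {Species C, Species K, Species W}.
Most parsimonious ingroup topology: ((((Species K,Species C),Species W),Species L),Species E).
Species K and Species C share a more recent common ancestor with each other than either does with Species E, so Species E is the least closely related of the three.

Species E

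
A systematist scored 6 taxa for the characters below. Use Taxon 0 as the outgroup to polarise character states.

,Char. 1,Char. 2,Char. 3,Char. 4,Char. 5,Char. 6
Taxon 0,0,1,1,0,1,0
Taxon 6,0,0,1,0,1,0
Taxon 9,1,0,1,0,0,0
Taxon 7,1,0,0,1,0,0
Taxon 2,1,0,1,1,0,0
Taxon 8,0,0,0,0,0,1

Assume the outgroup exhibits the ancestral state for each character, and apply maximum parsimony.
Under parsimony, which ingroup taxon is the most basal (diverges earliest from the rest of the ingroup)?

Taxon 6

Character polarity is set by the outgroup: the derived state is whichever differs from the outgroup's state, so for Char. 2, Char. 3, Char. 5 the derived state is '0', and for the remaining characters it is '1'.
Only Taxon 2, Taxon 7, and Taxon 9 show the derived state '1' for Char. 1, supporting them as a clade.
Char. 2 (derived state '0') is shared by all ingroup taxa — unites the whole ingroup.
Char. 3 groups Taxon 7 and Taxon 8, which is incompatible with the clades supported by the remaining characters; treating it as convergent (homoplasy) costs fewer steps than any alternative tree.
Char. 4: derived state '1' in Taxon 2 and Taxon 7 only — synapomorphy for {Taxon 2, Taxon 7}.
Only Taxon 2, Taxon 7, Taxon 8, and Taxon 9 show the derived state '0' for Char. 5, supporting them as a clade.
Char. 6 (derived state '1') is unique to Taxon 8 (autapomorphy; uninformative for grouping).
Most parsimonious ingroup topology: (Taxon 6,((Taxon 9,(Taxon 7,Taxon 2)),Taxon 8)).
Taxon 6 is sister to the clade containing all other ingroup taxa, so it is the earliest-diverging (most basal) ingroup lineage.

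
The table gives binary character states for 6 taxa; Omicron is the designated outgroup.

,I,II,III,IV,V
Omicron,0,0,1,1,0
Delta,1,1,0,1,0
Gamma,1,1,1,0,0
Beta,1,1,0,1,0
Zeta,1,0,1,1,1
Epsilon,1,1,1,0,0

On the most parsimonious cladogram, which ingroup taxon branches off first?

Character polarity is set by the outgroup: the derived state is whichever differs from the outgroup's state, so for III, IV the derived state is '0', and for the remaining characters it is '1'.
I (derived state '1') is shared by all ingroup taxa — unites the whole ingroup.
Only Beta, Delta, Epsilon, and Gamma show the derived state '1' for II, supporting them as a clade.
III (derived state '0') is shared by Beta and Delta — a synapomorphy uniting that clade.
IV (derived state '0') is shared by Epsilon and Gamma — a synapomorphy uniting that clade.
V: derived state '1' in Zeta only — an autapomorphy, so it tells us nothing about relationships among taxa.
Most parsimonious ingroup topology: (((Delta,Beta),(Gamma,Epsilon)),Zeta).
Zeta is sister to the clade containing all other ingroup taxa, so it is the earliest-diverging (most basal) ingroup lineage.

Zeta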